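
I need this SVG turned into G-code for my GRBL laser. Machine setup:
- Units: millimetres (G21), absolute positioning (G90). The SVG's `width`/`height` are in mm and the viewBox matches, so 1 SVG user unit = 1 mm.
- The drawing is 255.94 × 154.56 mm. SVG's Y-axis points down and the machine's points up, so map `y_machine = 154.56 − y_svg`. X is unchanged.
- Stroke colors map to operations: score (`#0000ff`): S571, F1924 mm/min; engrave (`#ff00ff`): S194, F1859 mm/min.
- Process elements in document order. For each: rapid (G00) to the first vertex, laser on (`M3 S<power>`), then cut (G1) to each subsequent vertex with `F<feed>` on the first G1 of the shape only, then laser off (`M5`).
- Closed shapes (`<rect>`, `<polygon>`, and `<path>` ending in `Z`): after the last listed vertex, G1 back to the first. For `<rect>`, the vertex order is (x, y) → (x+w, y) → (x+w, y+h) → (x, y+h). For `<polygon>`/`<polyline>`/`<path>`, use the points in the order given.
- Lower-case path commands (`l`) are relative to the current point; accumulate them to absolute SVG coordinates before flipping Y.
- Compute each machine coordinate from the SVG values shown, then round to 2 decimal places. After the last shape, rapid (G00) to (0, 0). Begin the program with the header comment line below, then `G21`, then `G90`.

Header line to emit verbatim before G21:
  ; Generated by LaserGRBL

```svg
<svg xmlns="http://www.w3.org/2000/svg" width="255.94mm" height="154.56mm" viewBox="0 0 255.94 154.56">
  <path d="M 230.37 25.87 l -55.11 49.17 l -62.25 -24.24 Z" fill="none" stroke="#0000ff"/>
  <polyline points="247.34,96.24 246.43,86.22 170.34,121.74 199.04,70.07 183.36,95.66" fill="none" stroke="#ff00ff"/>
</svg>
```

; Generated by LaserGRBL
G21
G90
G00 X230.37 Y128.69
M3 S571
G1 X175.26 Y79.52 F1924
G1 X113.01 Y103.76
G1 X230.37 Y128.69
M5
G00 X247.34 Y58.32
M3 S194
G1 X246.43 Y68.34 F1859
G1 X170.34 Y32.82
G1 X199.04 Y84.49
G1 X183.36 Y58.90
M5
G00 X0.00 Y0.00

viewBox `0 0 255.94 154.56` with mm width/height → 1 unit = 1 mm. Flip: y_m = 154.56 − y_svg.

**Shape 1** — `<path>` closed polygon, stroke `#0000ff` → score (S571, F1924). Machine vertices: (230.37,128.69) → (175.26,79.52) → (113.01,103.76) → (230.37,128.69). Closed: final G1 returns to the first vertex.

**Shape 2** — `<polyline>` open polyline, stroke `#ff00ff` → engrave (S194, F1859). Machine vertices: (247.34,58.32) → (246.43,68.34) → (170.34,32.82) → (199.04,84.49) → (183.36,58.90). Open path.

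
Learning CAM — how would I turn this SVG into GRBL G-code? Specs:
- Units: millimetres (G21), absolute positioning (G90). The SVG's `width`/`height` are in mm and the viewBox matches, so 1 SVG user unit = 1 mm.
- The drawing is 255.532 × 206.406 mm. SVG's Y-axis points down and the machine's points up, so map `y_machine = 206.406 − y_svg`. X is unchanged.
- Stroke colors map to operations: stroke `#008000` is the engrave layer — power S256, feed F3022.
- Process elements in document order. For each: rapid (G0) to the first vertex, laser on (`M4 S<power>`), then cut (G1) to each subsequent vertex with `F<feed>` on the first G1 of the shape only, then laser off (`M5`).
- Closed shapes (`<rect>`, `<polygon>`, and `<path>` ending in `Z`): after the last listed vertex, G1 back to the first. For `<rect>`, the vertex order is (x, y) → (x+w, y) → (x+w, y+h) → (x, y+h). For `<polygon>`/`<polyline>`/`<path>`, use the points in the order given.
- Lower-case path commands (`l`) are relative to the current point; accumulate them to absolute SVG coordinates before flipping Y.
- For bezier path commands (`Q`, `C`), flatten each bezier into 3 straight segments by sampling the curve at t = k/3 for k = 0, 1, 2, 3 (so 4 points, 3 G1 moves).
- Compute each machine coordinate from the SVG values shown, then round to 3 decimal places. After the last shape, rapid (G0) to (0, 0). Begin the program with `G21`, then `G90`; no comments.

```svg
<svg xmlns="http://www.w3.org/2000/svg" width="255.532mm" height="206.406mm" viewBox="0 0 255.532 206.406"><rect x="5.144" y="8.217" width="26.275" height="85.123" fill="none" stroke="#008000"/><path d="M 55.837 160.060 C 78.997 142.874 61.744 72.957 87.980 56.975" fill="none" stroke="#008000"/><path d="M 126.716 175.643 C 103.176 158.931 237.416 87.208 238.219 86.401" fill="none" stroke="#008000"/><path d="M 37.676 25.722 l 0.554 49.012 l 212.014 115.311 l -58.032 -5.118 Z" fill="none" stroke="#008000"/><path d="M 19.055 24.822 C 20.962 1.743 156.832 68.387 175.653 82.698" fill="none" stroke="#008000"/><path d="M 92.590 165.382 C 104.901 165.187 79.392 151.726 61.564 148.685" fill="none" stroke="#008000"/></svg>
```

G21
G90
G0 X5.144 Y198.189
M4 S256
G1 X31.419 Y198.189 F3022
G1 X31.419 Y113.066
G1 X5.144 Y113.066
G1 X5.144 Y198.189
M5
G0 X55.837 Y46.346
M4 S256
G1 X68.633 Y77.158 F3022
G1 X73.133 Y119.421
G1 X87.980 Y149.431
M5
G0 X126.716 Y30.763
M4 S256
G1 X144.984 Y61.148 F3022
G1 X203.723 Y100.223
G1 X238.219 Y120.005
M5
G0 X37.676 Y180.684
M4 S256
G1 X38.230 Y131.672 F3022
G1 X250.244 Y16.361
G1 X192.212 Y21.479
G1 X37.676 Y180.684
M5
G0 X19.055 Y181.584
M4 S256
G1 X56.320 Y180.017 F3022
G1 X127.112 Y150.202
G1 X175.653 Y123.708
M5
G0 X92.590 Y41.024
M4 S256
G1 X93.980 Y44.764 F3022
G1 X80.267 Y52.084
G1 X61.564 Y57.721
M5
G0 X0.000 Y0.000

1 u = 1 mm; y_m = 206.406 − y.

[1] `<rect>` rectangle, #008000→engrave S256 F3022: (5.144,198.189) → (31.419,198.189) → (31.419,113.066) → (5.144,113.066) → (5.144,198.189) (closed)

[2] `<path>` cubic bezier, #008000→engrave S256 F3022: (55.837,46.346) → (68.633,77.158) → (73.133,119.421) → (87.980,149.431)

[3] `<path>` cubic bezier, #008000→engrave S256 F3022: (126.716,30.763) → (144.984,61.148) → (203.723,100.223) → (238.219,120.005)

[4] `<path>` closed polygon, #008000→engrave S256 F3022: (37.676,180.684) → (38.230,131.672) → (250.244,16.361) → (192.212,21.479) → (37.676,180.684) (closed)

[5] `<path>` cubic bezier, #008000→engrave S256 F3022: (19.055,181.584) → (56.320,180.017) → (127.112,150.202) → (175.653,123.708)

[6] `<path>` cubic bezier, #008000→engrave S256 F3022: (92.590,41.024) → (93.980,44.764) → (80.267,52.084) → (61.564,57.721)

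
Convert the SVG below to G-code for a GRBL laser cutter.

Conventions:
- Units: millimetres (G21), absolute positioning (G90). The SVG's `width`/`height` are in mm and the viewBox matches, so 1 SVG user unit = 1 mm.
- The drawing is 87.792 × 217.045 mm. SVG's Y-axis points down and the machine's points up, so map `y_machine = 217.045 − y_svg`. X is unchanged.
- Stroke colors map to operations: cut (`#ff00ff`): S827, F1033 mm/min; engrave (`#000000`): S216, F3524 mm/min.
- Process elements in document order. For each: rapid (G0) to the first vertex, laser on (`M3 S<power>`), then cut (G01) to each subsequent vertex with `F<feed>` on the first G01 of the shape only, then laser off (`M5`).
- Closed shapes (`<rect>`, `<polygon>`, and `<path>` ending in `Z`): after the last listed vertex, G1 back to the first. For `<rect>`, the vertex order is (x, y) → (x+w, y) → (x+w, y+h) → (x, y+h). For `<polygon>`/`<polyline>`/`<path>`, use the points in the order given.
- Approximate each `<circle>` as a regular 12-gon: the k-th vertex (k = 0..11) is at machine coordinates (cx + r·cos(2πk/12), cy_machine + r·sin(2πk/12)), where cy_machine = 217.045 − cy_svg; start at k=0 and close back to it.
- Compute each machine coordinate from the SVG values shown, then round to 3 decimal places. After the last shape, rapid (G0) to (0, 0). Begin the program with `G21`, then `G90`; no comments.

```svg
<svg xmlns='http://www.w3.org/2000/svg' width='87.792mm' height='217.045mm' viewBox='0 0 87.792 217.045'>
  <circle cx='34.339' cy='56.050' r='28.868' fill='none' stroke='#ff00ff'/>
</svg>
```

G21
G90
G0 X63.207 Y160.995
M3 S827
G01 X59.339 Y175.429 F1033
G01 X48.773 Y185.995
G01 X34.339 Y189.863
G01 X19.905 Y185.995
G01 X9.339 Y175.429
G01 X5.471 Y160.995
G01 X9.339 Y146.561
G01 X19.905 Y135.995
G01 X34.339 Y132.127
G01 X48.773 Y135.995
G01 X59.339 Y146.561
G01 X63.207 Y160.995
M5
G0 X0.000 Y0.000

viewBox `0 0 87.792 217.045` with mm width/height → 1 unit = 1 mm. Flip: y_m = 217.045 − y_svg.

**Shape 1** — `<circle>` circle, stroke `#ff00ff` → cut (S827, F1033). Machine vertices: (63.207,160.995) → (59.339,175.429) → (48.773,185.995) → (34.339,189.863) → (19.905,185.995) → (9.339,175.429) → (5.471,160.995) → (9.339,146.561) → (19.905,135.995) → (34.339,132.127) → (48.773,135.995) → (59.339,146.561) → (63.207,160.995). Closed: final G1 returns to the first vertex.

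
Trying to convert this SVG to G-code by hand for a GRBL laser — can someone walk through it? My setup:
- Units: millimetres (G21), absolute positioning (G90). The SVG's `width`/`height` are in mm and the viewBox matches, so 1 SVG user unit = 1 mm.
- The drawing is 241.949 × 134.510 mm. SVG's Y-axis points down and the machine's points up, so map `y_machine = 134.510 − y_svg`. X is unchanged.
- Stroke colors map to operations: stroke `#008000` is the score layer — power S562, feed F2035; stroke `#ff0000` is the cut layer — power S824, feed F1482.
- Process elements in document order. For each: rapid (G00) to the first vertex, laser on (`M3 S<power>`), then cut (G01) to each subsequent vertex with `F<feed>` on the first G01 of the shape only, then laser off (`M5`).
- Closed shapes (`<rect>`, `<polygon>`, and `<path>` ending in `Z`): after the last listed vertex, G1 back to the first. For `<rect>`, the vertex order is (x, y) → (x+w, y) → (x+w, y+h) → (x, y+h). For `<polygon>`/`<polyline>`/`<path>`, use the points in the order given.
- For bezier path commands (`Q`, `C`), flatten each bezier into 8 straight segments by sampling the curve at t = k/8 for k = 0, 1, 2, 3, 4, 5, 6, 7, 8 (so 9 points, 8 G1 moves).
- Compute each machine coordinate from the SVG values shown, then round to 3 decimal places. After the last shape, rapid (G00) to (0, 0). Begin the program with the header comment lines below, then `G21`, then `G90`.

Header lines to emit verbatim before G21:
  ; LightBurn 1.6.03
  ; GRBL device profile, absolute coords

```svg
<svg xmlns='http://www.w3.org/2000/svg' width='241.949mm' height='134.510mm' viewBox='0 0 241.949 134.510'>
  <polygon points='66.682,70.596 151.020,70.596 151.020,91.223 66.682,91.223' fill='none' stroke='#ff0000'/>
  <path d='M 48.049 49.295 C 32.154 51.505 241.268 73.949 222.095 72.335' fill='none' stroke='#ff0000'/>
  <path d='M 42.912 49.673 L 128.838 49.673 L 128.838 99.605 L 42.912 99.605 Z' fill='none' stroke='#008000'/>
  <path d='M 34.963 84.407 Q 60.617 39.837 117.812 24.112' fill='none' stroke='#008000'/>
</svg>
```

; LightBurn 1.6.03
; GRBL device profile, absolute coords
G21
G90
G00 X66.682 Y63.914
M3 S824
G01 X151.020 Y63.914 F1482
G01 X151.020 Y43.287
G01 X66.682 Y43.287
G01 X66.682 Y63.914
M5
G00 X48.049 Y85.215
M3 S824
G01 X51.750 Y83.524 F1482
G01 X71.234 Y80.456
G01 X101.189 Y76.528
G01 X136.301 Y72.261
G01 X171.260 Y68.173
G01 X200.754 Y64.783
G01 X219.469 Y62.611
G01 X222.095 Y62.175
M5
G00 X42.912 Y84.837
M3 S562
G01 X128.838 Y84.837 F2035
G01 X128.838 Y34.905
G01 X42.912 Y34.905
G01 X42.912 Y84.837
M5
G00 X34.963 Y50.103
M3 S562
G01 X41.869 Y60.795 F2035
G01 X49.761 Y70.585
G01 X58.639 Y79.474
G01 X68.502 Y87.462
G01 X79.351 Y94.548
G01 X91.186 Y100.733
G01 X104.006 Y106.016
G01 X117.812 Y110.398
M5
G00 X0.000 Y0.000

1 u = 1 mm; y_m = 134.510 − y.

[1] `<polygon>` rectangle, #ff0000→cut S824 F1482: (66.682,63.914) → (151.020,63.914) → (151.020,43.287) → (66.682,43.287) → (66.682,63.914) (closed)

[2] `<path>` cubic bezier, #ff0000→cut S824 F1482: (48.049,85.215) → (51.750,83.524) → (71.234,80.456) → (101.189,76.528) → (136.301,72.261) → (171.260,68.173) → (200.754,64.783) → (219.469,62.611) → (222.095,62.175)

[3] `<path>` rectangle, #008000→score S562 F2035: (42.912,84.837) → (128.838,84.837) → (128.838,34.905) → (42.912,34.905) → (42.912,84.837) (closed)

[4] `<path>` quadratic bezier, #008000→score S562 F2035: (34.963,50.103) → (41.869,60.795) → (49.761,70.585) → (58.639,79.474) → (68.502,87.462) → (79.351,94.548) → (91.186,100.733) → (104.006,106.016) → (117.812,110.398)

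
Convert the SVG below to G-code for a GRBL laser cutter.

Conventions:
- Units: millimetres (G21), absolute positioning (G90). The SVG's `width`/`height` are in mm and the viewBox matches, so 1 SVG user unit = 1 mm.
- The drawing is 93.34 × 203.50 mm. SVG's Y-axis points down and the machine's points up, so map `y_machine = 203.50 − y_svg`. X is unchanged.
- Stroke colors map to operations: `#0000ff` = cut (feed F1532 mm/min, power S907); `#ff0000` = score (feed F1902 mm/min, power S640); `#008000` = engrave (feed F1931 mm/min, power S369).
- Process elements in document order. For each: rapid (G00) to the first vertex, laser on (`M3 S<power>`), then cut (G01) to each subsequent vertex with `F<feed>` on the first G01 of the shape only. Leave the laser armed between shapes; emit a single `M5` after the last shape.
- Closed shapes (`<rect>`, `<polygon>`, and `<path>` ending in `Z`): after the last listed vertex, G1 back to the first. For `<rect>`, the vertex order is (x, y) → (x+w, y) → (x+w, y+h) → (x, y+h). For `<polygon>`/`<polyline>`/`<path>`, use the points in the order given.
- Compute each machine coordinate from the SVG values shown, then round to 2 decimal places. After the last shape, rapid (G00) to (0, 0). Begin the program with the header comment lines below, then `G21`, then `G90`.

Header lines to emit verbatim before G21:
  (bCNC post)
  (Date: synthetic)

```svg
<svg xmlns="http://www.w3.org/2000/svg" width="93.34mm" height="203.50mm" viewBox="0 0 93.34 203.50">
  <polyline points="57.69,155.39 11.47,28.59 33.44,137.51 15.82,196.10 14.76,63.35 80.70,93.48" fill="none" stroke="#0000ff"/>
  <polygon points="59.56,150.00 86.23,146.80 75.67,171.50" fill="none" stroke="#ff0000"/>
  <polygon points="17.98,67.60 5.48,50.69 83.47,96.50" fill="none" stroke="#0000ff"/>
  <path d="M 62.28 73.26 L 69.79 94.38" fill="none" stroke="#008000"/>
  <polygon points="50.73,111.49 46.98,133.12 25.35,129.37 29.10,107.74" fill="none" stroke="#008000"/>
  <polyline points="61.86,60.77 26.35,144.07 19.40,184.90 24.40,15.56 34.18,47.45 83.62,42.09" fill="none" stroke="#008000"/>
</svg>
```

(bCNC post)
(Date: synthetic)
G21
G90
G00 X57.69 Y48.11
M3 S907
G01 X11.47 Y174.91 F1532
G01 X33.44 Y65.99
G01 X15.82 Y7.40
G01 X14.76 Y140.15
G01 X80.70 Y110.02
G00 X59.56 Y53.50
M3 S640
G01 X86.23 Y56.70 F1902
G01 X75.67 Y32.00
G01 X59.56 Y53.50
G00 X17.98 Y135.90
M3 S907
G01 X5.48 Y152.81 F1532
G01 X83.47 Y107.00
G01 X17.98 Y135.90
G00 X62.28 Y130.24
M3 S369
G01 X69.79 Y109.12 F1931
G00 X50.73 Y92.01
M3 S369
G01 X46.98 Y70.38 F1931
G01 X25.35 Y74.13
G01 X29.10 Y95.76
G01 X50.73 Y92.01
G00 X61.86 Y142.73
M3 S369
G01 X26.35 Y59.43 F1931
G01 X19.40 Y18.60
G01 X24.40 Y187.94
G01 X34.18 Y156.05
G01 X83.62 Y161.41
M5
G00 X0.00 Y0.00

Since the viewBox matches the mm dimensions, user units are millimetres directly. The only transform is the Y-flip y_m = 203.50 − y_svg.

Shape 1 is a open polyline drawn with `<polyline>`. Its stroke #0000ff means cut at S907, F1532. After flipping Y the toolpath is (57.69,48.11) → (11.47,174.91) → (33.44,65.99) → (15.82,7.40) → (14.76,140.15) → (80.70,110.02).

Shape 2 is a regular polygon drawn with `<polygon>`. Its stroke #ff0000 means score at S640, F1902. After flipping Y the toolpath is (59.56,53.50) → (86.23,56.70) → (75.67,32.00) → (59.56,53.50), returning to the start.

Shape 3 is a closed polygon drawn with `<polygon>`. Its stroke #0000ff means cut at S907, F1532. After flipping Y the toolpath is (17.98,135.90) → (5.48,152.81) → (83.47,107.00) → (17.98,135.90), returning to the start.

Shape 4 is a line segment drawn with `<path>`. Its stroke #008000 means engrave at S369, F1931. After flipping Y the toolpath is (62.28,130.24) → (69.79,109.12).

Shape 5 is a regular polygon drawn with `<polygon>`. Its stroke #008000 means engrave at S369, F1931. After flipping Y the toolpath is (50.73,92.01) → (46.98,70.38) → (25.35,74.13) → (29.10,95.76) → (50.73,92.01), returning to the start.

Shape 6 is a open polyline drawn with `<polyline>`. Its stroke #008000 means engrave at S369, F1931. After flipping Y the toolpath is (61.86,142.73) → (26.35,59.43) → (19.40,18.60) → (24.40,187.94) → (34.18,156.05) → (83.62,161.41).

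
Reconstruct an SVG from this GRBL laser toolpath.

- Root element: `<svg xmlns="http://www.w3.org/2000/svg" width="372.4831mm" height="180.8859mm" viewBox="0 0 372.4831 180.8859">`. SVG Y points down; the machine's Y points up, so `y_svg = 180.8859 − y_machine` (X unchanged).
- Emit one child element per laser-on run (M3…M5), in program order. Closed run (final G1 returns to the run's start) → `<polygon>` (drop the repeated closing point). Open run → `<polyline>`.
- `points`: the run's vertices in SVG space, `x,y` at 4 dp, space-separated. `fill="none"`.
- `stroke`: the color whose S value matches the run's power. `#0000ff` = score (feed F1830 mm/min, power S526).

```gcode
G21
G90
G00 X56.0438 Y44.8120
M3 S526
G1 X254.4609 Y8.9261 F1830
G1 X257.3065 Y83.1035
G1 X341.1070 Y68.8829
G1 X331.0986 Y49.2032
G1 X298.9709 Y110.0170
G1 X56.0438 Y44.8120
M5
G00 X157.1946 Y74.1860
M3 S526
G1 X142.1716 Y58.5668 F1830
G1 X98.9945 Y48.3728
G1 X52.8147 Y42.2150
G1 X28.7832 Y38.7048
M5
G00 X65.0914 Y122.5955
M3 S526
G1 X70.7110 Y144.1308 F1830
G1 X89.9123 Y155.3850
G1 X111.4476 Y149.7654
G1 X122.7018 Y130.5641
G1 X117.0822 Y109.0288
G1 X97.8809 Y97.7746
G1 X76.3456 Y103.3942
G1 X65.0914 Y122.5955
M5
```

<svg xmlns="http://www.w3.org/2000/svg" width="372.4831mm" height="180.8859mm" viewBox="0 0 372.4831 180.8859">
  <polygon points="56.0438,136.0739 254.4609,171.9598 257.3065,97.7824 341.1070,112.0030 331.0986,131.6827 298.9709,70.8689" fill="none" stroke="#0000ff"/>
  <polyline points="157.1946,106.6999 142.1716,122.3191 98.9945,132.5131 52.8147,138.6709 28.7832,142.1811" fill="none" stroke="#0000ff"/>
  <polygon points="65.0914,58.2904 70.7110,36.7551 89.9123,25.5009 111.4476,31.1205 122.7018,50.3218 117.0822,71.8571 97.8809,83.1113 76.3456,77.4917" fill="none" stroke="#0000ff"/>
</svg>

Each laser-on run becomes one SVG element. Flip Y back into SVG space with y_svg = 180.8859 − y_machine. Every run uses S526, so all elements get stroke `#0000ff` (score).

Run 1: The run returns to its start, so emit a `<polygon>` with points (Y-flipped): 56.0438,136.0739 254.4609,171.9598 257.3065,97.7824 341.1070,112.0030 331.0986,131.6827 298.9709,70.8689.

Run 2: The run is open, so emit a `<polyline>` with points (Y-flipped): 157.1946,106.6999 142.1716,122.3191 98.9945,132.5131 52.8147,138.6709 28.7832,142.1811.

Run 3: The run returns to its start, so emit a `<polygon>` with points (Y-flipped): 65.0914,58.2904 70.7110,36.7551 89.9123,25.5009 111.4476,31.1205 122.7018,50.3218 117.0822,71.8571 97.8809,83.1113 76.3456,77.4917.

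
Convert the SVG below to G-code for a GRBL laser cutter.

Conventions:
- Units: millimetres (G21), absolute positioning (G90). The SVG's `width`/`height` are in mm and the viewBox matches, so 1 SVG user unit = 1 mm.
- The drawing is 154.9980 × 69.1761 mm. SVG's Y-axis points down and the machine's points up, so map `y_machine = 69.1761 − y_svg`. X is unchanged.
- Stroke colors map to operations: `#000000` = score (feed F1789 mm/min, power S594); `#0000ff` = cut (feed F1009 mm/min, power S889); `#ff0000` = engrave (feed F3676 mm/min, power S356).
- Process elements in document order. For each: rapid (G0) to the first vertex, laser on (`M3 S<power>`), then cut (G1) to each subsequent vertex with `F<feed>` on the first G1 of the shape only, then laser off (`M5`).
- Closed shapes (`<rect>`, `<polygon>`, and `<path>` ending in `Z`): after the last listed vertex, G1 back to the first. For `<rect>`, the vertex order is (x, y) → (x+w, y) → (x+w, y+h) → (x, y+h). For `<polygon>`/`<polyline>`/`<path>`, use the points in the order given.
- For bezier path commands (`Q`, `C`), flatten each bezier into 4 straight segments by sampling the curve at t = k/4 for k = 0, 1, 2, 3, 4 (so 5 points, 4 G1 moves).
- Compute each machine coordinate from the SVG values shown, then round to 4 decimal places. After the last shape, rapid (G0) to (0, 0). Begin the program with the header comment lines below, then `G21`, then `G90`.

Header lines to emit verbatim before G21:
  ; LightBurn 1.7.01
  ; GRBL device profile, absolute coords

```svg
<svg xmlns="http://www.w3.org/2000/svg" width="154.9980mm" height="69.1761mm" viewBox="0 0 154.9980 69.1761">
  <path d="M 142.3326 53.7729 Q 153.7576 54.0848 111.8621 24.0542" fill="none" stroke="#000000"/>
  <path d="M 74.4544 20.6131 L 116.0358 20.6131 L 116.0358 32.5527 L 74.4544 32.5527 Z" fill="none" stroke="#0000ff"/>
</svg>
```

; LightBurn 1.7.01
; GRBL device profile, absolute coords
G21
G90
G0 X142.3326 Y15.4032
M3 S594
G1 X144.7126 Y17.1437 F1789
G1 X140.4275 Y22.6769
G1 X129.4773 Y32.0030
G1 X111.8621 Y45.1219
M5
G0 X74.4544 Y48.5630
M3 S889
G1 X116.0358 Y48.5630 F1009
G1 X116.0358 Y36.6234
G1 X74.4544 Y36.6234
G1 X74.4544 Y48.5630
M5
G0 X0.0000 Y0.0000

1 u = 1 mm; y_m = 69.1761 − y.

[1] `<path>` quadratic bezier, #000000→score S594 F1789: (142.3326,15.4032) → (144.7126,17.1437) → (140.4275,22.6769) → (129.4773,32.0030) → (111.8621,45.1219)

[2] `<path>` rectangle, #0000ff→cut S889 F1009: (74.4544,48.5630) → (116.0358,48.5630) → (116.0358,36.6234) → (74.4544,36.6234) → (74.4544,48.5630) (closed)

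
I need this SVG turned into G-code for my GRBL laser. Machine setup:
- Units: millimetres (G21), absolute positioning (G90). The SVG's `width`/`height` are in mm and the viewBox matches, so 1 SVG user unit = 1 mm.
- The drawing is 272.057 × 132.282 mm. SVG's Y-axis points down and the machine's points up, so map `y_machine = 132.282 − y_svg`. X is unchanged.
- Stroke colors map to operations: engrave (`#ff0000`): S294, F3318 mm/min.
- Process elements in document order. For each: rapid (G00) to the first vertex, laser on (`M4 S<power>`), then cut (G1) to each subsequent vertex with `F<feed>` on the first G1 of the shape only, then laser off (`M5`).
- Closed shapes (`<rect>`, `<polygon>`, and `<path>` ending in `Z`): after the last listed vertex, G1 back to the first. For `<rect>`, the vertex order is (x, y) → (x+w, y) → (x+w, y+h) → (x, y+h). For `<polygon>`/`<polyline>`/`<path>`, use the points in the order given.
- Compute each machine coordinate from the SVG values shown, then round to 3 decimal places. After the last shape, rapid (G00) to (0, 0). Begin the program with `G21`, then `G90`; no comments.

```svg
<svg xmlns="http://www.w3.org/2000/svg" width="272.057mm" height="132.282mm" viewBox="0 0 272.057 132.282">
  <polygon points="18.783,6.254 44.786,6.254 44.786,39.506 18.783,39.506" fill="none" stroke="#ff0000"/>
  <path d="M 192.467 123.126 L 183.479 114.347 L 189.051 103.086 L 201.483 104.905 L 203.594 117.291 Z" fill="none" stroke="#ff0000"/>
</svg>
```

Since the viewBox matches the mm dimensions, user units are millimetres directly. The only transform is the Y-flip y_m = 132.282 − y_svg.

Shape 1 is a rectangle drawn with `<polygon>`. Its stroke #ff0000 means engrave at S294, F3318. After flipping Y the toolpath is (18.783,126.028) → (44.786,126.028) → (44.786,92.776) → (18.783,92.776) → (18.783,126.028), returning to the start.

Shape 2 is a regular polygon drawn with `<path>`. Its stroke #ff0000 means engrave at S294, F3318. After flipping Y the toolpath is (192.467,9.156) → (183.479,17.935) → (189.051,29.196) → (201.483,27.377) → (203.594,14.991) → (192.467,9.156), returning to the start.

G21
G90
G00 X18.783 Y126.028
M4 S294
G1 X44.786 Y126.028 F3318
G1 X44.786 Y92.776
G1 X18.783 Y92.776
G1 X18.783 Y126.028
M5
G00 X192.467 Y9.156
M4 S294
G1 X183.479 Y17.935 F3318
G1 X189.051 Y29.196
G1 X201.483 Y27.377
G1 X203.594 Y14.991
G1 X192.467 Y9.156
M5
G00 X0.000 Y0.000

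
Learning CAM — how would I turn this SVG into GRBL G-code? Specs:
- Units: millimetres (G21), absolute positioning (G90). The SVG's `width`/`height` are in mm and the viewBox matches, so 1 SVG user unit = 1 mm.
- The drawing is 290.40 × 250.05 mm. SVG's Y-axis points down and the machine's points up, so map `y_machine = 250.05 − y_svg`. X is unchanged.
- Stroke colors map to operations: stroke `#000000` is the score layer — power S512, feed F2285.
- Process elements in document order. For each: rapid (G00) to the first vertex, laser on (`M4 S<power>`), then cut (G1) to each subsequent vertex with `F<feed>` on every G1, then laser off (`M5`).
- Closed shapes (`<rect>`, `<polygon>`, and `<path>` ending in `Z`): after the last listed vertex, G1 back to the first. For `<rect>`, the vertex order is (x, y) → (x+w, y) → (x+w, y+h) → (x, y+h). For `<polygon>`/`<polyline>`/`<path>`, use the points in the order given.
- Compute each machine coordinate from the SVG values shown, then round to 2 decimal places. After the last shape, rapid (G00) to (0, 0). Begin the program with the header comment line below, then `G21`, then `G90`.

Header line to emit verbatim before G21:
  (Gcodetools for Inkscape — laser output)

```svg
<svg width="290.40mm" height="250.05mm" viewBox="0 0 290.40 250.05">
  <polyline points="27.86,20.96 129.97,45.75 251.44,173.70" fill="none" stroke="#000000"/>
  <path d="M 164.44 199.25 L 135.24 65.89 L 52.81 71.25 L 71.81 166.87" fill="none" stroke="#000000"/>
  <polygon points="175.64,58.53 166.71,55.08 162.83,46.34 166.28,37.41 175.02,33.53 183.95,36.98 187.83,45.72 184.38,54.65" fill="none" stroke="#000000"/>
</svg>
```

(Gcodetools for Inkscape — laser output)
G21
G90
G00 X27.86 Y229.09
M4 S512
G1 X129.97 Y204.30 F2285
G1 X251.44 Y76.35 F2285
M5
G00 X164.44 Y50.80
M4 S512
G1 X135.24 Y184.16 F2285
G1 X52.81 Y178.80 F2285
G1 X71.81 Y83.18 F2285
M5
G00 X175.64 Y191.52
M4 S512
G1 X166.71 Y194.97 F2285
G1 X162.83 Y203.71 F2285
G1 X166.28 Y212.64 F2285
G1 X175.02 Y216.52 F2285
G1 X183.95 Y213.07 F2285
G1 X187.83 Y204.33 F2285
G1 X184.38 Y195.40 F2285
G1 X175.64 Y191.52 F2285
M5
G00 X0.00 Y0.00

1 u = 1 mm; y_m = 250.05 − y.

[1] `<polyline>` open polyline, #000000→score S512 F2285: (27.86,229.09) → (129.97,204.30) → (251.44,76.35)

[2] `<path>` open polyline, #000000→score S512 F2285: (164.44,50.80) → (135.24,184.16) → (52.81,178.80) → (71.81,83.18)

[3] `<polygon>` regular polygon, #000000→score S512 F2285: (175.64,191.52) → (166.71,194.97) → (162.83,203.71) → (166.28,212.64) → (175.02,216.52) → (183.95,213.07) → (187.83,204.33) → (184.38,195.40) → (175.64,191.52) (closed)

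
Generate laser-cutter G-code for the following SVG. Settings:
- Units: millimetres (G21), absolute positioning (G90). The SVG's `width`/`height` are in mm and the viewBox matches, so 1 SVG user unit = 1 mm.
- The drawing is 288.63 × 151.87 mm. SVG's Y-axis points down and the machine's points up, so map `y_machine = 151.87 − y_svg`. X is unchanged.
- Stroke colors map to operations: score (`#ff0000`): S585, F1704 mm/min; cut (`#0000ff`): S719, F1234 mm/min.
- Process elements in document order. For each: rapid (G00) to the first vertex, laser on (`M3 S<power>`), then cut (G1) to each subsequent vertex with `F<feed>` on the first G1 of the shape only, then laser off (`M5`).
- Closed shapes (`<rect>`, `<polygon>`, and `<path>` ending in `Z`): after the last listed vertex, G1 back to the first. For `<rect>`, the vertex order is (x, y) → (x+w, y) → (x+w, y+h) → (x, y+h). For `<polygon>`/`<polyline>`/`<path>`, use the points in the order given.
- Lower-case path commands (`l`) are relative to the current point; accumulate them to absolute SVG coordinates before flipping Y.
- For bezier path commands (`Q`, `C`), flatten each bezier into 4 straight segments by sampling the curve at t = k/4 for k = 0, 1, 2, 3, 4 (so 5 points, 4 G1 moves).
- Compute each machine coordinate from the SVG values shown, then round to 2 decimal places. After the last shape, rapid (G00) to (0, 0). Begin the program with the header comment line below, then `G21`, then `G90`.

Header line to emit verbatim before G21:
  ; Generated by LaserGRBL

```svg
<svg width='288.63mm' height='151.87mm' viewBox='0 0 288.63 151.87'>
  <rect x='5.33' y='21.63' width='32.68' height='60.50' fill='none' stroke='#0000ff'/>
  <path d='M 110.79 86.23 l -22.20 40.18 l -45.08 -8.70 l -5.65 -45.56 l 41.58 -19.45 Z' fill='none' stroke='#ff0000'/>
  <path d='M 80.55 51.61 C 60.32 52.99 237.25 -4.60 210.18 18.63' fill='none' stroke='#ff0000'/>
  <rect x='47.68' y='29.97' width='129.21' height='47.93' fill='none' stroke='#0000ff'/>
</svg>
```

Since the viewBox matches the mm dimensions, user units are millimetres directly. The only transform is the Y-flip y_m = 151.87 − y_svg.

Shape 1 is a rectangle drawn with `<rect>`. Its stroke #0000ff means cut at S719, F1234. After flipping Y the toolpath is (5.33,130.24) → (38.01,130.24) → (38.01,69.74) → (5.33,69.74) → (5.33,130.24), returning to the start.

Shape 2 is a regular polygon drawn with `<path>`. Its stroke #ff0000 means score at S585, F1704. After flipping Y the toolpath is (110.79,65.64) → (88.59,25.46) → (43.51,34.16) → (37.86,79.72) → (79.44,99.17) → (110.79,65.64), returning to the start.

Shape 3 is a cubic bezier drawn with `<path>`. Its stroke #ff0000 means score at S585, F1704. After flipping Y the toolpath is (80.55,100.26) → (96.08,108.10) → (147.93,124.94) → (198.50,137.69) → (210.18,133.24).

Shape 4 is a rectangle drawn with `<rect>`. Its stroke #0000ff means cut at S719, F1234. After flipping Y the toolpath is (47.68,121.90) → (176.89,121.90) → (176.89,73.97) → (47.68,73.97) → (47.68,121.90), returning to the start.

; Generated by LaserGRBL
G21
G90
G00 X5.33 Y130.24
M3 S719
G1 X38.01 Y130.24 F1234
G1 X38.01 Y69.74
G1 X5.33 Y69.74
G1 X5.33 Y130.24
M5
G00 X110.79 Y65.64
M3 S585
G1 X88.59 Y25.46 F1704
G1 X43.51 Y34.16
G1 X37.86 Y79.72
G1 X79.44 Y99.17
G1 X110.79 Y65.64
M5
G00 X80.55 Y100.26
M3 S585
G1 X96.08 Y108.10 F1704
G1 X147.93 Y124.94
G1 X198.50 Y137.69
G1 X210.18 Y133.24
M5
G00 X47.68 Y121.90
M3 S719
G1 X176.89 Y121.90 F1234
G1 X176.89 Y73.97
G1 X47.68 Y73.97
G1 X47.68 Y121.90
M5
G00 X0.00 Y0.00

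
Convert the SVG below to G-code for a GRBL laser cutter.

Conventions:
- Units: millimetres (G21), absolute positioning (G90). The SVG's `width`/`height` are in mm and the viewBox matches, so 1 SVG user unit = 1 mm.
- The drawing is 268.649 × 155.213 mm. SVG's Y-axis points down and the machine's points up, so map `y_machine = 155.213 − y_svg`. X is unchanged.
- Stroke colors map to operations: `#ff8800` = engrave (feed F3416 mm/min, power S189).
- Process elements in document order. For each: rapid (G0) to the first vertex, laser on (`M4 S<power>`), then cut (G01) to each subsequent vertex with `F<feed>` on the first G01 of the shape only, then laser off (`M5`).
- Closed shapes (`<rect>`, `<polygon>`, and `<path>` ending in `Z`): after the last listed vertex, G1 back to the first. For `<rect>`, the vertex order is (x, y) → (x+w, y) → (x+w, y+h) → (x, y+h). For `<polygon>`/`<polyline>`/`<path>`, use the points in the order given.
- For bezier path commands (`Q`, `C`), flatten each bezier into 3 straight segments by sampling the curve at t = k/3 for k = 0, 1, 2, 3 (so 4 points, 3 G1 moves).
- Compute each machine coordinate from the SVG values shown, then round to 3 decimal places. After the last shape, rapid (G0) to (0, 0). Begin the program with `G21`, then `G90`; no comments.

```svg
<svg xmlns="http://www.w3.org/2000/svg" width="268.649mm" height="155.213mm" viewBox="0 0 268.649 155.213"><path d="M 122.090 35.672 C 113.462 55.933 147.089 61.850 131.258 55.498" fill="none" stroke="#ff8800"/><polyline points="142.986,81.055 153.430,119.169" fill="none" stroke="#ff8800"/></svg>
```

G21
G90
G0 X122.090 Y119.541
M4 S189
G01 X124.150 Y103.984 F3416
G01 X134.000 Y97.530
G01 X131.258 Y99.715
M5
G0 X142.986 Y74.158
M4 S189
G01 X153.430 Y36.044 F3416
M5
G0 X0.000 Y0.000

1 u = 1 mm; y_m = 155.213 − y.

[1] `<path>` cubic bezier, #ff8800→engrave S189 F3416: (122.090,119.541) → (124.150,103.984) → (134.000,97.530) → (131.258,99.715)

[2] `<polyline>` line segment, #ff8800→engrave S189 F3416: (142.986,74.158) → (153.430,36.044)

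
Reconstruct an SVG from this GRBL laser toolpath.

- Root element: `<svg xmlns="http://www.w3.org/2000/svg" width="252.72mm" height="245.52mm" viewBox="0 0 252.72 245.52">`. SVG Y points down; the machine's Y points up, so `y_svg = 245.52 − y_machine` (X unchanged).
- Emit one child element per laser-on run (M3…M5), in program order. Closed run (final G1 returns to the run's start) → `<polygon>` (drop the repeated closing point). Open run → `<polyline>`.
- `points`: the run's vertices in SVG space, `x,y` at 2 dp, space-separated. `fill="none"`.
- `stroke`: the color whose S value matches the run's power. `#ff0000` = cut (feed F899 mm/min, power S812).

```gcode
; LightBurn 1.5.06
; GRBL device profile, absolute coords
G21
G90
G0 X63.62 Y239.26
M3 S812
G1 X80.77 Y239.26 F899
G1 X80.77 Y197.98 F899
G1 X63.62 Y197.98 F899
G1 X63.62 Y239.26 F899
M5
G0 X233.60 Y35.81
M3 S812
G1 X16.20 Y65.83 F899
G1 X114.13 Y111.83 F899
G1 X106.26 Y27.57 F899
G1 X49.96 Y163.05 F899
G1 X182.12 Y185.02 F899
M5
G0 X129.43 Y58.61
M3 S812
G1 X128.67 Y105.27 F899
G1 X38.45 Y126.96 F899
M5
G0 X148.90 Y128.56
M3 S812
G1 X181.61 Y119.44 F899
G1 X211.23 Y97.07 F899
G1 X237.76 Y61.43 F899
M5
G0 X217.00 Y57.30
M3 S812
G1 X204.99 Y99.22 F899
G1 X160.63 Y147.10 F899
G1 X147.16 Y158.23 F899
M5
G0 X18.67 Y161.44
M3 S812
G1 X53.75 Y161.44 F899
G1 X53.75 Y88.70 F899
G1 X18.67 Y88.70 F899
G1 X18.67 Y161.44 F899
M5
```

<svg xmlns="http://www.w3.org/2000/svg" width="252.72mm" height="245.52mm" viewBox="0 0 252.72 245.52">
  <polygon points="63.62,6.26 80.77,6.26 80.77,47.54 63.62,47.54" fill="none" stroke="#ff0000"/>
  <polyline points="233.60,209.71 16.20,179.69 114.13,133.69 106.26,217.95 49.96,82.47 182.12,60.50" fill="none" stroke="#ff0000"/>
  <polyline points="129.43,186.91 128.67,140.25 38.45,118.56" fill="none" stroke="#ff0000"/>
  <polyline points="148.90,116.96 181.61,126.08 211.23,148.45 237.76,184.09" fill="none" stroke="#ff0000"/>
  <polyline points="217.00,188.22 204.99,146.30 160.63,98.42 147.16,87.29" fill="none" stroke="#ff0000"/>
  <polygon points="18.67,84.08 53.75,84.08 53.75,156.82 18.67,156.82" fill="none" stroke="#ff0000"/>
</svg>

Machine Y-up, SVG Y-down with viewBox height 245.52, so y_svg = 245.52 − y_machine; X carries over. Every run uses S812, so all elements get stroke `#ff0000` (cut).

Run 1: The run returns to its start, so emit a `<polygon>` with points (Y-flipped): 63.62,6.26 80.77,6.26 80.77,47.54 63.62,47.54.

Run 2: The run is open, so emit a `<polyline>` with points (Y-flipped): 233.60,209.71 16.20,179.69 114.13,133.69 106.26,217.95 49.96,82.47 182.12,60.50.

Run 3: The run is open, so emit a `<polyline>` with points (Y-flipped): 129.43,186.91 128.67,140.25 38.45,118.56.

Run 4: The run is open, so emit a `<polyline>` with points (Y-flipped): 148.90,116.96 181.61,126.08 211.23,148.45 237.76,184.09.

Run 5: The run is open, so emit a `<polyline>` with points (Y-flipped): 217.00,188.22 204.99,146.30 160.63,98.42 147.16,87.29.

Run 6: The run returns to its start, so emit a `<polygon>` with points (Y-flipped): 18.67,84.08 53.75,84.08 53.75,156.82 18.67,156.82.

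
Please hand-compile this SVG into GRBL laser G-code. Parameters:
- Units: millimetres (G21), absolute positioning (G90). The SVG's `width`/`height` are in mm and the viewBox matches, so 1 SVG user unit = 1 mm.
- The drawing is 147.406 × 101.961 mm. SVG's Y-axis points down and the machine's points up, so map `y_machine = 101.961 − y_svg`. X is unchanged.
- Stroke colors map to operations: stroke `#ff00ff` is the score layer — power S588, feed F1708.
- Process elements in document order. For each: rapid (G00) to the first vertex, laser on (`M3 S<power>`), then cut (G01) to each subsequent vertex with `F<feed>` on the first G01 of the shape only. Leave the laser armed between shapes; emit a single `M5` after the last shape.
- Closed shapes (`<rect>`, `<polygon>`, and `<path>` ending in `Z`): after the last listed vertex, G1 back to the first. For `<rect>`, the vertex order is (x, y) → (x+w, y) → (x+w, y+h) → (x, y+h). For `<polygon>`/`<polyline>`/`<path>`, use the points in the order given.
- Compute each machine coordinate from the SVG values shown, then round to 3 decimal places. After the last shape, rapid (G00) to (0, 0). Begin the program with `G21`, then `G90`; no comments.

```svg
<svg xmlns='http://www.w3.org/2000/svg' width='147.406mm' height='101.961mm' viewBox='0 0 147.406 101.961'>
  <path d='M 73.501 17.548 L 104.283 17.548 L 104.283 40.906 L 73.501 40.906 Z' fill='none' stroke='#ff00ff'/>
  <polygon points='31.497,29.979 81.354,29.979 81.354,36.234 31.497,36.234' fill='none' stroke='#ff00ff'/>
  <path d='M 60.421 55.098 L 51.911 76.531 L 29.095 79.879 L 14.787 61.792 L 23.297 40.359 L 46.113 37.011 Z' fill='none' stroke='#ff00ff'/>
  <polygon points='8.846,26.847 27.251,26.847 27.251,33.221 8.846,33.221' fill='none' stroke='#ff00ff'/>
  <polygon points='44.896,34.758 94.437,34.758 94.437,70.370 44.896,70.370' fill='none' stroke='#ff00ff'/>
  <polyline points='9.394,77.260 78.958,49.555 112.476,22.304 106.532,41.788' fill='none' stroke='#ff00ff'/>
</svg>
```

G21
G90
G00 X73.501 Y84.413
M3 S588
G01 X104.283 Y84.413 F1708
G01 X104.283 Y61.055
G01 X73.501 Y61.055
G01 X73.501 Y84.413
G00 X31.497 Y71.982
M3 S588
G01 X81.354 Y71.982 F1708
G01 X81.354 Y65.727
G01 X31.497 Y65.727
G01 X31.497 Y71.982
G00 X60.421 Y46.863
M3 S588
G01 X51.911 Y25.430 F1708
G01 X29.095 Y22.082
G01 X14.787 Y40.169
G01 X23.297 Y61.602
G01 X46.113 Y64.950
G01 X60.421 Y46.863
G00 X8.846 Y75.114
M3 S588
G01 X27.251 Y75.114 F1708
G01 X27.251 Y68.740
G01 X8.846 Y68.740
G01 X8.846 Y75.114
G00 X44.896 Y67.203
M3 S588
G01 X94.437 Y67.203 F1708
G01 X94.437 Y31.591
G01 X44.896 Y31.591
G01 X44.896 Y67.203
G00 X9.394 Y24.701
M3 S588
G01 X78.958 Y52.406 F1708
G01 X112.476 Y79.657
G01 X106.532 Y60.173
M5
G00 X0.000 Y0.000

1 u = 1 mm; y_m = 101.961 − y.

[1] `<path>` rectangle, #ff00ff→score S588 F1708: (73.501,84.413) → (104.283,84.413) → (104.283,61.055) → (73.501,61.055) → (73.501,84.413) (closed)

[2] `<polygon>` rectangle, #ff00ff→score S588 F1708: (31.497,71.982) → (81.354,71.982) → (81.354,65.727) → (31.497,65.727) → (31.497,71.982) (closed)

[3] `<path>` regular polygon, #ff00ff→score S588 F1708: (60.421,46.863) → (51.911,25.430) → (29.095,22.082) → (14.787,40.169) → (23.297,61.602) → (46.113,64.950) → (60.421,46.863) (closed)

[4] `<polygon>` rectangle, #ff00ff→score S588 F1708: (8.846,75.114) → (27.251,75.114) → (27.251,68.740) → (8.846,68.740) → (8.846,75.114) (closed)

[5] `<polygon>` rectangle, #ff00ff→score S588 F1708: (44.896,67.203) → (94.437,67.203) → (94.437,31.591) → (44.896,31.591) → (44.896,67.203) (closed)

[6] `<polyline>` open polyline, #ff00ff→score S588 F1708: (9.394,24.701) → (78.958,52.406) → (112.476,79.657) → (106.532,60.173)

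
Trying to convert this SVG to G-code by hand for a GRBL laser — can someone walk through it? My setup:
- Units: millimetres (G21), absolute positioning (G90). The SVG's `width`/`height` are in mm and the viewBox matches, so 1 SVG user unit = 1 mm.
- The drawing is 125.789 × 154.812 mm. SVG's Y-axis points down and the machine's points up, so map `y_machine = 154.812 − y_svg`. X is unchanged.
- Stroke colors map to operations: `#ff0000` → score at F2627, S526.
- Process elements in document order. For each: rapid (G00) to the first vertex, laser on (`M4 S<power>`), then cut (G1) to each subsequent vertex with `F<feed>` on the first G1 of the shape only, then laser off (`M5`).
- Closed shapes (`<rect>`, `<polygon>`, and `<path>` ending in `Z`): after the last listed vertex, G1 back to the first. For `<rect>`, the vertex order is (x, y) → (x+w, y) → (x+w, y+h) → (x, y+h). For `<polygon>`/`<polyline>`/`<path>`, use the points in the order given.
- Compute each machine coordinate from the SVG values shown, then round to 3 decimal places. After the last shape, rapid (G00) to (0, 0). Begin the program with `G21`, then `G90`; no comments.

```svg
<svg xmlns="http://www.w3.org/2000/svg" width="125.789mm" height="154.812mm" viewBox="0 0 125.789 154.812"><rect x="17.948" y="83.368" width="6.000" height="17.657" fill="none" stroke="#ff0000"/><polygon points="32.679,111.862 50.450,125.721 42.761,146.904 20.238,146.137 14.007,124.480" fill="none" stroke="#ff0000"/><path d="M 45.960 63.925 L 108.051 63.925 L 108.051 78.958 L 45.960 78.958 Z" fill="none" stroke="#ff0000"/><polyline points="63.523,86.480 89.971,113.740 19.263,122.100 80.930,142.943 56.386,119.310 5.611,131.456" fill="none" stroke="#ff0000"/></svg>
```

G21
G90
G00 X17.948 Y71.444
M4 S526
G1 X23.948 Y71.444 F2627
G1 X23.948 Y53.787
G1 X17.948 Y53.787
G1 X17.948 Y71.444
M5
G00 X32.679 Y42.950
M4 S526
G1 X50.450 Y29.091 F2627
G1 X42.761 Y7.908
G1 X20.238 Y8.675
G1 X14.007 Y30.332
G1 X32.679 Y42.950
M5
G00 X45.960 Y90.887
M4 S526
G1 X108.051 Y90.887 F2627
G1 X108.051 Y75.854
G1 X45.960 Y75.854
G1 X45.960 Y90.887
M5
G00 X63.523 Y68.332
M4 S526
G1 X89.971 Y41.072 F2627
G1 X19.263 Y32.712
G1 X80.930 Y11.869
G1 X56.386 Y35.502
G1 X5.611 Y23.356
M5
G00 X0.000 Y0.000

viewBox `0 0 125.789 154.812` with mm width/height → 1 unit = 1 mm. Flip: y_m = 154.812 − y_svg.

**Shape 1** — `<rect>` rectangle, stroke `#ff0000` → score (S526, F2627). Machine vertices: (17.948,71.444) → (23.948,71.444) → (23.948,53.787) → (17.948,53.787) → (17.948,71.444). Closed: final G1 returns to the first vertex.

**Shape 2** — `<polygon>` regular polygon, stroke `#ff0000` → score (S526, F2627). Machine vertices: (32.679,42.950) → (50.450,29.091) → (42.761,7.908) → (20.238,8.675) → (14.007,30.332) → (32.679,42.950). Closed: final G1 returns to the first vertex.

**Shape 3** — `<path>` rectangle, stroke `#ff0000` → score (S526, F2627). Machine vertices: (45.960,90.887) → (108.051,90.887) → (108.051,75.854) → (45.960,75.854) → (45.960,90.887). Closed: final G1 returns to the first vertex.

**Shape 4** — `<polyline>` open polyline, stroke `#ff0000` → score (S526, F2627). Machine vertices: (63.523,68.332) → (89.971,41.072) → (19.263,32.712) → (80.930,11.869) → (56.386,35.502) → (5.611,23.356). Open path.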